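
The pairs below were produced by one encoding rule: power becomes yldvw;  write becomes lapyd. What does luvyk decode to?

The output letters match the input read backwards, each shifted +7: power reversed is rewop. The word is reversed, then every letter is shifted forward by 7.
Decoding luvyk: shift back: l−7=e, u−7=n, v−7=o, y−7=r, k−7=d → enord; then reverse → drone.

drone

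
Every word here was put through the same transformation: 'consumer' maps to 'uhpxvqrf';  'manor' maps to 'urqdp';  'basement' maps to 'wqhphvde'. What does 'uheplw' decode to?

The output letters match the input read backwards, each shifted +3: consumer reversed is remusnoc. The word is reversed, then every letter is shifted forward by 3.
Reversing it on uheplw: shift back: u−3=r, h−3=e, e−3=b, p−3=m, l−3=i, w−3=t → rebmit; then reverse → timber.

timber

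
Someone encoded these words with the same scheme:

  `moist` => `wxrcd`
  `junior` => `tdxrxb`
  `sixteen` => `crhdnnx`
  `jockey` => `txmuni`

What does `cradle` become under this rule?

mbjnvn

Two shifts are in play — +9 for a/e/i/o/u, +10 for every other letter.
On cradle: c(cons)+10=m, r(cons)+10=b, a(vowel)+9=j, d(cons)+10=n, l(cons)+10=v, e(vowel)+9=n.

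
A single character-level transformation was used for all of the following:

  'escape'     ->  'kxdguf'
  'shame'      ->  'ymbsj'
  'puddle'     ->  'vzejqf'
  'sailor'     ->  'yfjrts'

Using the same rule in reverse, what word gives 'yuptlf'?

sponge

Shifts by position in escape: pos 0: e→k (+6), pos 1: s→x (+5), pos 2: c→d (+1), pos 3: a→g (+6), pos 4: p→u (+5), pos 5: e→f (+1) — repeating every 3. A repeating key of period 3 is used — shifts +6, +5, +1 over and over.
Reversing it on yuptlf: y−6=s, u−5=p, p−1=o, t−6=n, l−5=g, f−1=e.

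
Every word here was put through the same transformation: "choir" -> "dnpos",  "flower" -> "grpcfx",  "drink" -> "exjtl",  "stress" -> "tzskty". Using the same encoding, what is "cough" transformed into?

Shifts by position in choir: pos 0: c→d (+1), pos 1: h→n (+6), pos 2: o→p (+1), pos 3: i→o (+6) — repeating every 2. It's a Vigenère-style cipher with numeric key [1,6]: position i shifts by key[i mod 2].
Applying it to cough: c+1=d, o+6=u, u+1=v, g+6=m, h+1=i.

duvmi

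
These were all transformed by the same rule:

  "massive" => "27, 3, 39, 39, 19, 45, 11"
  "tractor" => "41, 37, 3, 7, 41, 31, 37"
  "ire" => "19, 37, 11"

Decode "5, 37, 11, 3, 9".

m(#13)→27 and a(#1)→3: differences scale by 2, so n = 2·pos + 1. Each letter becomes 2×(its alphabet position, a=1..z=26) + 1.
Decoding 5, 37, 11, 3, 9: 5→(5−1)÷2=2=b, 37→(37−1)÷2=18=r, 11→(11−1)÷2=5=e, 3→(3−1)÷2=1=a, 9→(9−1)÷2=4=d.

bread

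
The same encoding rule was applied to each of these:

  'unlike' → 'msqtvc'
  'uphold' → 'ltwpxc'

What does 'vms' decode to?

The output letters match the input read backwards, each shifted +8: unlike reversed is ekilnu. Read the word backwards and shift each letter +8.
Decoding vms: shift back: v−8=n, m−8=e, s−8=k → nek; then reverse → ken.

ken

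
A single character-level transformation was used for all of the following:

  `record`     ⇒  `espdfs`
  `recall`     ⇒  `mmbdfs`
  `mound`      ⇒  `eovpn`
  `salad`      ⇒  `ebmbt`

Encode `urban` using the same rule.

obcsv

The output letters match the input read backwards, each shifted +1: record reversed is drocer. Two steps: reverse the string, then apply a Caesar shift of +1.
For urban: reverse → nabru; then shift: n+1=o, a+1=b, b+1=c, r+1=s, u+1=v.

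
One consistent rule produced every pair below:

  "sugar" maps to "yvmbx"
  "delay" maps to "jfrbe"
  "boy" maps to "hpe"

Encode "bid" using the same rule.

Two shifts are in play — +1 for a/e/i/o/u, +6 for every other letter.
On bid: b(cons)+6=h, i(vowel)+1=j, d(cons)+6=j.

hjj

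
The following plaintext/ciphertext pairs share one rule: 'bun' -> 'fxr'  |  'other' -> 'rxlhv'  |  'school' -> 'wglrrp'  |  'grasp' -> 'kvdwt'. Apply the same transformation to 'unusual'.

xrxwxdp

The shift depends on letter class: consonant b→f is +4, but vowel u→x is +3. The rule splits by letter class: vowels +3, consonants +4.
On unusual: u(vowel)+3=x, n(cons)+4=r, u(vowel)+3=x, s(cons)+4=w, u(vowel)+3=x, a(vowel)+3=d, l(cons)+4=p.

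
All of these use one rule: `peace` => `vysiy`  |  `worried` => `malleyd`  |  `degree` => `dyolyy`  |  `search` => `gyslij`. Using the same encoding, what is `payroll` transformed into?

p(15)→v(21) and e(4)→y(24) fit y≡21x+18 (mod 26); the inverse of 21 mod 26 is 5. Treating letters as 0–25, the rule is x ↦ 21x + 18 (mod 26).
For payroll: p(15)→21·15+18≡21=v; a(0)→21·0+18≡18=s; y(24)→21·24+18≡2=c; r(17)→21·17+18≡11=l; o(14)→21·14+18≡0=a; l(11)→21·11+18≡15=p; l(11)→21·11+18≡15=p (all mod 26).

vsclapp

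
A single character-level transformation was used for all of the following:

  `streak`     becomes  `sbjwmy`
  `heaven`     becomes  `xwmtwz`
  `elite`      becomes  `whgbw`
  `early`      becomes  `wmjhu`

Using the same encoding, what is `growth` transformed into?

This is an affine cipher: with a=0,…,z=25, each position x becomes (9x+12) mod 26.
For growth: g(6)→9·6+12≡14=o; r(17)→9·17+12≡9=j; o(14)→9·14+12≡8=i; w(22)→9·22+12≡2=c; t(19)→9·19+12≡1=b; h(7)→9·7+12≡23=x (all mod 26).

ojicbx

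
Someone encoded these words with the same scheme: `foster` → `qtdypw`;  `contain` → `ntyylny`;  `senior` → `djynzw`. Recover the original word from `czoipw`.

It's a Vigenère-style cipher with numeric key [11,5]: position i shifts by key[i mod 2].
Reversing it on czoipw: c−11=r, z−5=u, o−11=d, i−5=d, p−11=e, w−5=r.

rudder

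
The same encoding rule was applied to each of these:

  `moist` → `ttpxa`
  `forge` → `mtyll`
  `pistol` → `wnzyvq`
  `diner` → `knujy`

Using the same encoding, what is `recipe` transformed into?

yjjnwj

A repeating key of period 2 is used — shifts +7, +5 over and over.
On recipe: r+7=y, e+5=j, c+7=j, i+5=n, p+7=w, e+5=j.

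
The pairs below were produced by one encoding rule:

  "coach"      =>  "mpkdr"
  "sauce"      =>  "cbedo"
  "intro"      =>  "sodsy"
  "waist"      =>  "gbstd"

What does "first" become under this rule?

pjbtd

Shifts by position in coach: pos 0: c→m (+10), pos 1: o→p (+1), pos 2: a→k (+10), pos 3: c→d (+1) — repeating every 2. A repeating key of period 2 is used — shifts +10, +1 over and over.
Applying it to first: f+10=p, i+1=j, r+10=b, s+1=t, t+10=d.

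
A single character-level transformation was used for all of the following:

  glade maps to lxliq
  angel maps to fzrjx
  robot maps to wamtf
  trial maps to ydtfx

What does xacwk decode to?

sorry

The shifts repeat in a cycle of length 3: positions 0,1,… shift by +5, +12, +11, then the pattern repeats.
Reversing it on xacwk: x−5=s, a−12=o, c−11=r, w−5=r, k−12=y.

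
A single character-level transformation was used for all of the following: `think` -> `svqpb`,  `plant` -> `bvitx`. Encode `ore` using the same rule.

mzw

The output letters match the input read backwards, each shifted +8: think reversed is kniht. Read the word backwards and shift each letter +8.
Applying it to ore: reverse → ero; then shift: e+8=m, r+8=z, o+8=w.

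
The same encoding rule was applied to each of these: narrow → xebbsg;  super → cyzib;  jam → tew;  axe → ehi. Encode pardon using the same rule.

zebnsx

The shift depends on letter class: consonant n→x is +10, but vowel a→e is +4. Vowels shift forward by 4 and consonants shift forward by 10.
On pardon: p(cons)+10=z, a(vowel)+4=e, r(cons)+10=b, d(cons)+10=n, o(vowel)+4=s, n(cons)+10=x.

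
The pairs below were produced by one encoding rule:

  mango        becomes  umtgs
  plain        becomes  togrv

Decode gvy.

Read the word backwards and shift each letter +6.
Reversing it on gvy: shift back: g−6=a, v−6=p, y−6=s → aps; then reverse → spa.

spa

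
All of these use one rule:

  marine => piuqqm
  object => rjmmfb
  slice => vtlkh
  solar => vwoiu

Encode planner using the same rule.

stdvqmu

Shifts by position in marine: pos 0: m→p (+3), pos 1: a→i (+8), pos 2: r→u (+3), pos 3: i→q (+8) — repeating every 2. It's a Vigenère-style cipher with numeric key [3,8]: position i shifts by key[i mod 2].
Applying it to planner: p+3=s, l+8=t, a+3=d, n+8=v, n+3=q, e+8=m, r+3=u.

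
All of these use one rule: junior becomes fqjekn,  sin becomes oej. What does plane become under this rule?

Compare letters: j→f is +22, u→q is +22, n→j is +22 — a constant shift. This is a Caesar cipher with shift 22.
For plane: p+22=l, l+22=h, a+22=w, n+22=j, e+22=a.

lhwja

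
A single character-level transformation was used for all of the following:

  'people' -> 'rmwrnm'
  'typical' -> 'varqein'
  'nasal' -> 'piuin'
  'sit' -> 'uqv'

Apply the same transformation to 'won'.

The shift depends on letter class: consonant p→r is +2, but vowel e→m is +8. Two shifts are in play — +8 for a/e/i/o/u, +2 for every other letter.
Applying it to won: w(cons)+2=y, o(vowel)+8=w, n(cons)+2=p.

ywp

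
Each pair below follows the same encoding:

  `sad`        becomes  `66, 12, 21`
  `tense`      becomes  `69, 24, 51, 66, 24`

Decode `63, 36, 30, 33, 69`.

right

Each letter becomes 3×(its alphabet position, a=1..z=26) + 9.
Reversing it on 63, 36, 30, 33, 69: 63→(63−9)÷3=18=r, 36→(36−9)÷3=9=i, 30→(30−9)÷3=7=g, 33→(33−9)÷3=8=h, 69→(69−9)÷3=20=t.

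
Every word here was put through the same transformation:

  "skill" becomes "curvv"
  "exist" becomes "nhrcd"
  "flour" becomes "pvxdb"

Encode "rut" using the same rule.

bdd

The shift depends on letter class: consonant s→c is +10, but vowel i→r is +9. Two shifts are in play — +9 for a/e/i/o/u, +10 for every other letter.
For rut: r(cons)+10=b, u(vowel)+9=d, t(cons)+10=d.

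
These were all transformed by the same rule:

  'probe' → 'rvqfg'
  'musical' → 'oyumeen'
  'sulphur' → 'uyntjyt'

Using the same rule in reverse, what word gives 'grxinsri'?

envelope

A repeating key of period 2 is used — shifts +2, +4 over and over.
Reversing it on grxinsri: g−2=e, r−4=n, x−2=v, i−4=e, n−2=l, s−4=o, r−2=p, i−4=e.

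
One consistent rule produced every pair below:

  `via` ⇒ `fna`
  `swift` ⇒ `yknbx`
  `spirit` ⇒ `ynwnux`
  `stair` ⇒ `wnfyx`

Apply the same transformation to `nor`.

Read the word backwards and shift each letter +5.
On nor: reverse → ron; then shift: r+5=w, o+5=t, n+5=s.

wts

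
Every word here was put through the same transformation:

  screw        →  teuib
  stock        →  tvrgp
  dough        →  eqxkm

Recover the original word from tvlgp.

Each letter shifts forward by (position + 1), i.e. 1, 2, 3, … — the shift grows by one for each successive letter.
Reversing it on tvlgp: t−1=s, v−2=t, l−3=i, g−4=c, p−5=k.

stick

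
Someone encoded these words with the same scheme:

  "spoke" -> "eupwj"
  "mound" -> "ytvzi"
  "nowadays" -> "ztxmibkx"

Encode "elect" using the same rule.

qqfoy

Shifts by position in spoke: pos 0: s→e (+12), pos 1: p→u (+5), pos 2: o→p (+1), pos 3: k→w (+12), pos 4: e→j (+5) — repeating every 3. The shifts repeat in a cycle of length 3: positions 0,1,… shift by +12, +5, +1, then the pattern repeats.
For elect: e+12=q, l+5=q, e+1=f, c+12=o, t+5=y.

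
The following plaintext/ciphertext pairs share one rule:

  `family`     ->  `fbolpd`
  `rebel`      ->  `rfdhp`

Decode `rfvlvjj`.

retired

In family: f→f is +0, a→b is +1, m→o is +2, i→l is +3 — the shift increases by 1 each position. The shift increases by 1 at each position, starting from +0: 0, 1, 2, ….
Reversing it on rfvlvjj: r−0=r, f−1=e, v−2=t, l−3=i, v−4=r, j−5=e, j−6=d.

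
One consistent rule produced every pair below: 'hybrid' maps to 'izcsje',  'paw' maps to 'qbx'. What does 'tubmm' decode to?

stall

Every letter moves 1 place later in the alphabet, wrapping around z→a.
Undoing it on tubmm: t−1=s, u−1=t, b−1=a, m−1=l, m−1=l.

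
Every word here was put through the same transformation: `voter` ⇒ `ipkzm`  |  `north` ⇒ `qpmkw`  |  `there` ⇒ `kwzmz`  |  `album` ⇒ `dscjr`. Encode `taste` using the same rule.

v(21)→i(8) and o(14)→p(15) fit y≡25x+3 (mod 26); the inverse of 25 mod 26 is 25. This is an affine cipher: with a=0,…,z=25, each position x becomes (25x+3) mod 26.
Applying it to taste: t(19)→25·19+3≡10=k; a(0)→25·0+3≡3=d; s(18)→25·18+3≡11=l; t(19)→25·19+3≡10=k; e(4)→25·4+3≡25=z (all mod 26).

kdlkz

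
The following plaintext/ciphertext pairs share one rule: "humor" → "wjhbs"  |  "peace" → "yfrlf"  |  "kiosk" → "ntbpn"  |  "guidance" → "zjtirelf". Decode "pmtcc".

stiff

h(7)→w(22) and u(20)→j(9) fit y≡23x+17 (mod 26); the inverse of 23 mod 26 is 17. Each letter's alphabet position (a=0..z=25) is mapped through 23·x+17 mod 26 — an affine cipher.
Decoding pmtcc: p(15)→17·(15−17)≡18=s; m(12)→17·(12−17)≡19=t; t(19)→17·(19−17)≡8=i; c(2)→17·(2−17)≡5=f; c(2)→17·(2−17)≡5=f (all mod 26).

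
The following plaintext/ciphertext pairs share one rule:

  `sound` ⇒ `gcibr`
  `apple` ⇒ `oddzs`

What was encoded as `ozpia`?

Each letter is shifted forward by 14 in the alphabet (a Caesar shift of +14).
Decoding ozpia: o−14=a, z−14=l, p−14=b, i−14=u, a−14=m.

album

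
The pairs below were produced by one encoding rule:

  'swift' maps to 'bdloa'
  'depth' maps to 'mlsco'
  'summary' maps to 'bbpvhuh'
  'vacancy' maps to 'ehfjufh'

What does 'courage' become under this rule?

lvxahjn

It's a Vigenère-style cipher with numeric key [9,7,3]: position i shifts by key[i mod 3].
For courage: c+9=l, o+7=v, u+3=x, r+9=a, a+7=h, g+3=j, e+9=n.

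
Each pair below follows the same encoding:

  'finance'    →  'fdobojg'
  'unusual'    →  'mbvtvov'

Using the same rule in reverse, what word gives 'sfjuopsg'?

The output letters match the input read backwards, each shifted +1: finance reversed is ecnanif. The word is reversed, then every letter is shifted forward by 1.
Decoding sfjuopsg: shift back: s−1=r, f−1=e, j−1=i, u−1=t, o−1=n, p−1=o, s−1=r, g−1=f → reitnorf; then reverse → frontier.

frontier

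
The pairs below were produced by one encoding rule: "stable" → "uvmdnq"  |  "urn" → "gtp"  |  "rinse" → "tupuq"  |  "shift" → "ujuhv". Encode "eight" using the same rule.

quijv

The shift depends on letter class: consonant s→u is +2, but vowel a→m is +12. Vowels shift forward by 12 and consonants shift forward by 2.
For eight: e(vowel)+12=q, i(vowel)+12=u, g(cons)+2=i, h(cons)+2=j, t(cons)+2=v.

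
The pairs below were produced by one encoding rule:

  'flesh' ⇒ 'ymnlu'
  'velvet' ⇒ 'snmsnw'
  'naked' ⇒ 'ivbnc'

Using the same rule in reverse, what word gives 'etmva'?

polar

f(5)→y(24) and l(11)→m(12) fit y≡11x+21 (mod 26); the inverse of 11 mod 26 is 19. Each letter's alphabet position (a=0..z=25) is mapped through 11·x+21 mod 26 — an affine cipher.
Reversing it on etmva: e(4)→19·(4−21)≡15=p; t(19)→19·(19−21)≡14=o; m(12)→19·(12−21)≡11=l; v(21)→19·(21−21)≡0=a; a(0)→19·(0−21)≡17=r (all mod 26).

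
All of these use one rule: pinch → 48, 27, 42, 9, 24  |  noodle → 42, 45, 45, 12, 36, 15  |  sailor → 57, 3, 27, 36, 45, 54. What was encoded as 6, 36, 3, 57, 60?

p(#16)→48 and i(#9)→27: differences scale by 3, so n = 3·pos + 0. With a=1..z=26, the number is 3·pos.
Decoding 6, 36, 3, 57, 60: 6→(6−0)÷3=2=b, 36→(36−0)÷3=12=l, 3→(3−0)÷3=1=a, 57→(57−0)÷3=19=s, 60→(60−0)÷3=20=t.

blast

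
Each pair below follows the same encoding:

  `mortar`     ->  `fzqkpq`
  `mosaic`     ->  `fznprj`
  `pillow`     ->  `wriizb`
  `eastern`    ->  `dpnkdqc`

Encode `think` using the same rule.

m(12)→f(5) and o(14)→z(25) fit y≡23x+15 (mod 26); the inverse of 23 mod 26 is 17. Treating letters as 0–25, the rule is x ↦ 23x + 15 (mod 26).
On think: t(19)→23·19+15≡10=k; h(7)→23·7+15≡20=u; i(8)→23·8+15≡17=r; n(13)→23·13+15≡2=c; k(10)→23·10+15≡11=l (all mod 26).

kurcl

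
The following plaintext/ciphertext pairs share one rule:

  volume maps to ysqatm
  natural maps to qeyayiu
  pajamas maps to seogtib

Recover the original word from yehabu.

Each letter shifts forward by (position + 3), i.e. 3, 4, 5, … — the shift grows by one for each successive letter.
Undoing it on yehabu: y−3=v, e−4=a, h−5=c, a−6=u, b−7=u, u−8=m.

vacuum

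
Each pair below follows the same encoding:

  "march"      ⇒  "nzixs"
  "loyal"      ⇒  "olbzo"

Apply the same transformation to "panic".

kzmrx

This is the alphabet-reversal cipher (Atbash): a becomes z, b becomes y, etc.
For panic: p↔k, a↔z, n↔m, i↔r, c↔x.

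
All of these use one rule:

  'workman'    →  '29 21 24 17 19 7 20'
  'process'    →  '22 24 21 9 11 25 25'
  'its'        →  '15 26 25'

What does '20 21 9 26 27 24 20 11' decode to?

nocturne

Each letter is replaced by its alphabet position (a=1..z=26) + 6.
Decoding 20 21 9 26 27 24 20 11: 20→(20−6)÷1=14=n, 21→(21−6)÷1=15=o, 9→(9−6)÷1=3=c, 26→(26−6)÷1=20=t, 27→(27−6)÷1=21=u, 24→(24−6)÷1=18=r, 20→(20−6)÷1=14=n, 11→(11−6)÷1=5=e.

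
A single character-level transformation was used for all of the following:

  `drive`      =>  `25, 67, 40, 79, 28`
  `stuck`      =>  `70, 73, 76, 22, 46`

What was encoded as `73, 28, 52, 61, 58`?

tempo

d(#4)→25 and r(#18)→67: differences scale by 3, so n = 3·pos + 13. Each letter becomes 3×(its alphabet position, a=1..z=26) + 13.
Reversing it on 73, 28, 52, 61, 58: 73→(73−13)÷3=20=t, 28→(28−13)÷3=5=e, 52→(52−13)÷3=13=m, 61→(61−13)÷3=16=p, 58→(58−13)÷3=15=o.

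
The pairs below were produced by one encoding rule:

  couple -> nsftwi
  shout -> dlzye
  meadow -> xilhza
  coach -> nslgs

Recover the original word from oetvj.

dairy

The shifts repeat in a cycle of length 2: positions 0,1,… shift by +11, +4, then the pattern repeats.
Undoing it on oetvj: o−11=d, e−4=a, t−11=i, v−4=r, j−11=y.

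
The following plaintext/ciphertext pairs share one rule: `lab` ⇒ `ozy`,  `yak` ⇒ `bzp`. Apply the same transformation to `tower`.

gldvi

Each pair mirrors across the alphabet (l↔o, a↔z, b↔y): positions sum to 25. Letters are reflected about the middle of the alphabet (position → 25−position): Atbash.
For tower: t↔g, o↔l, w↔d, e↔v, r↔i.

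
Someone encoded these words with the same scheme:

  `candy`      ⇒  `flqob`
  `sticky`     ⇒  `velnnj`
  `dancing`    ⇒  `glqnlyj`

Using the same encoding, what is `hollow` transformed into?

Shifts by position in candy: pos 0: c→f (+3), pos 1: a→l (+11), pos 2: n→q (+3), pos 3: d→o (+11) — repeating every 2. A repeating key of period 2 is used — shifts +3, +11 over and over.
For hollow: h+3=k, o+11=z, l+3=o, l+11=w, o+3=r, w+11=h.

kzowrh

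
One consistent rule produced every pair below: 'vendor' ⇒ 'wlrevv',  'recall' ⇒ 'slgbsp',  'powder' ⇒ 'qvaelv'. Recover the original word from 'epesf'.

Shifts by position in vendor: pos 0: v→w (+1), pos 1: e→l (+7), pos 2: n→r (+4), pos 3: d→e (+1), pos 4: o→v (+7), pos 5: r→v (+4) — repeating every 3. It's a Vigenère-style cipher with numeric key [1,7,4]: position i shifts by key[i mod 3].
Decoding epesf: e−1=d, p−7=i, e−4=a, s−1=r, f−7=y.

diary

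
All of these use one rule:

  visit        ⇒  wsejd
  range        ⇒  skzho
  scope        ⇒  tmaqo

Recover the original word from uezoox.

The shifts repeat in a cycle of length 3: positions 0,1,… shift by +1, +10, +12, then the pattern repeats.
Reversing it on uezoox: u−1=t, e−10=u, z−12=n, o−1=n, o−10=e, x−12=l.

tunnel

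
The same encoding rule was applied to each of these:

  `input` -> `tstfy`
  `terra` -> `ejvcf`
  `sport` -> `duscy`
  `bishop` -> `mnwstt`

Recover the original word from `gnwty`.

It's a Vigenère-style cipher with numeric key [11,5,4]: position i shifts by key[i mod 3].
Decoding gnwty: g−11=v, n−5=i, w−4=s, t−11=i, y−5=t.

visit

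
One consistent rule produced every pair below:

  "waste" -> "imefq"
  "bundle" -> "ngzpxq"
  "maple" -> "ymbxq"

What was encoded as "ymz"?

Compare letters: w→i is +12, a→m is +12, s→e is +12 — a constant shift. Each letter is shifted forward by 12 in the alphabet (a Caesar shift of +12).
Reversing it on ymz: y−12=m, m−12=a, z−12=n.

man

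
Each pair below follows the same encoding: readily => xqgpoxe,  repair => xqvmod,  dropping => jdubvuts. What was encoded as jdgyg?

drama

Shifts by position in readily: pos 0: r→x (+6), pos 1: e→q (+12), pos 2: a→g (+6), pos 3: d→p (+12) — repeating every 2. The shifts repeat in a cycle of length 2: positions 0,1,… shift by +6, +12, then the pattern repeats.
Reversing it on jdgyg: j−6=d, d−12=r, g−6=a, y−12=m, g−6=a.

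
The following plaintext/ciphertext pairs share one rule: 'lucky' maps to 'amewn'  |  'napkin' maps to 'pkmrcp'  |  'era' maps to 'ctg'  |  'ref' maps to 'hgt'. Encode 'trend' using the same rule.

The output letters match the input read backwards, each shifted +2: lucky reversed is ykcul. Read the word backwards and shift each letter +2.
For trend: reverse → dnert; then shift: d+2=f, n+2=p, e+2=g, r+2=t, t+2=v.

fpgtv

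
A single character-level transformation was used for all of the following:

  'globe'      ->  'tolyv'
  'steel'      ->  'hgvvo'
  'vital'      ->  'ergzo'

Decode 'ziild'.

Each pair mirrors across the alphabet (g↔t, l↔o, o↔l): positions sum to 25. Each letter is replaced by its mirror in the alphabet: a↔z, b↔y, c↔x, and so on (the Atbash cipher).
Decoding ziild: z↔a, i↔r, i↔r, l↔o, d↔w.

arrow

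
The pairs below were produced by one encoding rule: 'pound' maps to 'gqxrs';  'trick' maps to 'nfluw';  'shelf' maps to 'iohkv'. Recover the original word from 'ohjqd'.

angel

The word is reversed, then every letter is shifted forward by 3.
Reversing it on ohjqd: shift back: o−3=l, h−3=e, j−3=g, q−3=n, d−3=a → legna; then reverse → angel.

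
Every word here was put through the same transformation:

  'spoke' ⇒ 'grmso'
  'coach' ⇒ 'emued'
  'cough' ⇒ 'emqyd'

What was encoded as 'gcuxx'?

small

This is an affine cipher: with a=0,…,z=25, each position x becomes (5x+20) mod 26.
Reversing it on gcuxx: g(6)→21·(6−20)≡18=s; c(2)→21·(2−20)≡12=m; u(20)→21·(20−20)≡0=a; x(23)→21·(23−20)≡11=l; x(23)→21·(23−20)≡11=l (all mod 26).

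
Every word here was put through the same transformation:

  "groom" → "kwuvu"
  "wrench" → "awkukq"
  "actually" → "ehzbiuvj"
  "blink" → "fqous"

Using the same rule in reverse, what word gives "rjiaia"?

nectar

In groom: g→k is +4, r→w is +5, o→u is +6, o→v is +7 — the shift increases by 1 each position. The shift increases by 1 at each position, starting from +4: 4, 5, 6, ….
Reversing it on rjiaia: r−4=n, j−5=e, i−6=c, a−7=t, i−8=a, a−9=r.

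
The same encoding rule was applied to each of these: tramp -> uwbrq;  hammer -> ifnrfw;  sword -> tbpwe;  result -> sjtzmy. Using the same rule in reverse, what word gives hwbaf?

Shifts by position in tramp: pos 0: t→u (+1), pos 1: r→w (+5), pos 2: a→b (+1), pos 3: m→r (+5) — repeating every 2. A repeating key of period 2 is used — shifts +1, +5 over and over.
Reversing it on hwbaf: h−1=g, w−5=r, b−1=a, a−5=v, f−1=e.

grave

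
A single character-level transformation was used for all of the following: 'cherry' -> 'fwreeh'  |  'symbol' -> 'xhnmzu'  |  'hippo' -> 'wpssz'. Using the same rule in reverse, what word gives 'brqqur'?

c(2)→f(5) and h(7)→w(22) fit y≡19x+19 (mod 26); the inverse of 19 mod 26 is 11. Each letter's alphabet position (a=0..z=25) is mapped through 19·x+19 mod 26 — an affine cipher.
Undoing it on brqqur: b(1)→11·(1−19)≡10=k; r(17)→11·(17−19)≡4=e; q(16)→11·(16−19)≡19=t; q(16)→11·(16−19)≡19=t; u(20)→11·(20−19)≡11=l; r(17)→11·(17−19)≡4=e (all mod 26).

kettle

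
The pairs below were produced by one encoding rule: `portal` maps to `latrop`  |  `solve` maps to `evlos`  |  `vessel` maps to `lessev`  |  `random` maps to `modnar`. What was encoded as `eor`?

The output letters match the input read backwards: portal reversed is latrop. It's just the letters in reverse order.
Decoding eor: then reverse → roe.

roe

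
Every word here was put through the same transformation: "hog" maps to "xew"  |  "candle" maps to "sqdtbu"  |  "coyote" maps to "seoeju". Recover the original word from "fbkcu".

Compare letters: h→x is +16, o→e is +16, g→w is +16 — a constant shift. Each letter is shifted forward by 16 in the alphabet (a Caesar shift of +16).
Decoding fbkcu: f−16=p, b−16=l, k−16=u, c−16=m, u−16=e.

plume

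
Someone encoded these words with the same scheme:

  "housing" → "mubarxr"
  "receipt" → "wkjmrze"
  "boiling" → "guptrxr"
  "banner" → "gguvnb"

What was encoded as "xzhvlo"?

stance

Each letter shifts forward by (position + 5), i.e. 5, 6, 7, … — the shift grows by one for each successive letter.
Decoding xzhvlo: x−5=s, z−6=t, h−7=a, v−8=n, l−9=c, o−10=e.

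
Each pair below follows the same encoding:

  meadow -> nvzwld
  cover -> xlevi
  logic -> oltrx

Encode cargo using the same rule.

xzitl

Each pair mirrors across the alphabet (m↔n, e↔v, a↔z): positions sum to 25. This is the alphabet-reversal cipher (Atbash): a becomes z, b becomes y, etc.
Applying it to cargo: c↔x, a↔z, r↔i, g↔t, o↔l.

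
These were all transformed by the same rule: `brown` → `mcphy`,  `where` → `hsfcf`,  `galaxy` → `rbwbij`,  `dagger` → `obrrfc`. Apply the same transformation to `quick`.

The shift depends on letter class: consonant b→m is +11, but vowel o→p is +1. Vowels shift forward by 1 and consonants shift forward by 11.
On quick: q(cons)+11=b, u(vowel)+1=v, i(vowel)+1=j, c(cons)+11=n, k(cons)+11=v.

bvjnv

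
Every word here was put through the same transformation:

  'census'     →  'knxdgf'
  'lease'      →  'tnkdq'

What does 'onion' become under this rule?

wwszz

In census: c→k is +8, e→n is +9, n→x is +10, s→d is +11 — the shift increases by 1 each position. Each letter shifts forward by (position + 8), i.e. 8, 9, 10, … — the shift grows by one for each successive letter.
For onion: o+8=w, n+9=w, i+10=s, o+11=z, n+12=z.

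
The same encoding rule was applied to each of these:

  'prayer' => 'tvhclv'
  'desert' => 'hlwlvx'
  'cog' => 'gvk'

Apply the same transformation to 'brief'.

fvplj

Two shifts are in play — +7 for a/e/i/o/u, +4 for every other letter.
Applying it to brief: b(cons)+4=f, r(cons)+4=v, i(vowel)+7=p, e(vowel)+7=l, f(cons)+4=j.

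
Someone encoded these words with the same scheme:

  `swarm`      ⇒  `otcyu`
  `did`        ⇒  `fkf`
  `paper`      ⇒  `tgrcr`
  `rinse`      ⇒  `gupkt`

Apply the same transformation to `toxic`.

ekzqv

The output letters match the input read backwards, each shifted +2: swarm reversed is mraws. Read the word backwards and shift each letter +2.
Applying it to toxic: reverse → cixot; then shift: c+2=e, i+2=k, x+2=z, o+2=q, t+2=v.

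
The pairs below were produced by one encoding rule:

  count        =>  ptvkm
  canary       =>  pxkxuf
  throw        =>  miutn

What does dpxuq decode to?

c(2)→p(15) and o(14)→t(19) fit y≡9x+23 (mod 26); the inverse of 9 mod 26 is 3. Treating letters as 0–25, the rule is x ↦ 9x + 23 (mod 26).
Undoing it on dpxuq: d(3)→3·(3−23)≡18=s; p(15)→3·(15−23)≡2=c; x(23)→3·(23−23)≡0=a; u(20)→3·(20−23)≡17=r; q(16)→3·(16−23)≡5=f (all mod 26).

scarf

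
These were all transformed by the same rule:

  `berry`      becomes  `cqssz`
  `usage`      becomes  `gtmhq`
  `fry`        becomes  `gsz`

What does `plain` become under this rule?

The shift depends on letter class: consonant b→c is +1, but vowel e→q is +12. Vowels shift forward by 12 and consonants shift forward by 1.
On plain: p(cons)+1=q, l(cons)+1=m, a(vowel)+12=m, i(vowel)+12=u, n(cons)+1=o.

qmmuo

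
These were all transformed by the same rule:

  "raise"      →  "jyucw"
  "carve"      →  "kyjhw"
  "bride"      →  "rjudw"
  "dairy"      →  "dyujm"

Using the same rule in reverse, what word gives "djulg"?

drink

This is an affine cipher: with a=0,…,z=25, each position x becomes (19x+24) mod 26.
Undoing it on djulg: d(3)→11·(3−24)≡3=d; j(9)→11·(9−24)≡17=r; u(20)→11·(20−24)≡8=i; l(11)→11·(11−24)≡13=n; g(6)→11·(6−24)≡10=k (all mod 26).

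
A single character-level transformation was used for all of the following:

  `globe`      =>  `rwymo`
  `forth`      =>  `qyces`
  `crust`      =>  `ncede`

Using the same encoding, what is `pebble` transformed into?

aommwo

Two shifts are in play — +10 for a/e/i/o/u, +11 for every other letter.
On pebble: p(cons)+11=a, e(vowel)+10=o, b(cons)+11=m, b(cons)+11=m, l(cons)+11=w, e(vowel)+10=o.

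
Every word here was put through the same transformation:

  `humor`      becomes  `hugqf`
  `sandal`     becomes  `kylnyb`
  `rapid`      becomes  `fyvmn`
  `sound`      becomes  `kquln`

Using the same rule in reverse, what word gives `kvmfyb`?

h(7)→h(7) and u(20)→u(20) fit y≡5x+24 (mod 26); the inverse of 5 mod 26 is 21. Treating letters as 0–25, the rule is x ↦ 5x + 24 (mod 26).
Undoing it on kvmfyb: k(10)→21·(10−24)≡18=s; v(21)→21·(21−24)≡15=p; m(12)→21·(12−24)≡8=i; f(5)→21·(5−24)≡17=r; y(24)→21·(24−24)≡0=a; b(1)→21·(1−24)≡11=l (all mod 26).

spiral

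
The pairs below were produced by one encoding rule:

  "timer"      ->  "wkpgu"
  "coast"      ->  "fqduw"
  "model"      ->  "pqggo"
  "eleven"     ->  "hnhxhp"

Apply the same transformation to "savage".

vcycjg

Shifts by position in timer: pos 0: t→w (+3), pos 1: i→k (+2), pos 2: m→p (+3), pos 3: e→g (+2) — repeating every 2. The shifts repeat in a cycle of length 2: positions 0,1,… shift by +3, +2, then the pattern repeats.
On savage: s+3=v, a+2=c, v+3=y, a+2=c, g+3=j, e+2=g.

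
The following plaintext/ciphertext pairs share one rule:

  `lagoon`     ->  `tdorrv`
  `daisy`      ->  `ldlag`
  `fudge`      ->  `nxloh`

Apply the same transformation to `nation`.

vdblrv

The shift depends on letter class: consonant l→t is +8, but vowel a→d is +3. Vowels shift forward by 3 and consonants shift forward by 8.
For nation: n(cons)+8=v, a(vowel)+3=d, t(cons)+8=b, i(vowel)+3=l, o(vowel)+3=r, n(cons)+8=v.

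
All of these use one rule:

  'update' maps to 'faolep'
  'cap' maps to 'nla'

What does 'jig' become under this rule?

utr

Compare letters: u→f is +11, p→a is +11, d→o is +11 — a constant shift. This is a Caesar cipher with shift 11.
For jig: j+11=u, i+11=t, g+11=r.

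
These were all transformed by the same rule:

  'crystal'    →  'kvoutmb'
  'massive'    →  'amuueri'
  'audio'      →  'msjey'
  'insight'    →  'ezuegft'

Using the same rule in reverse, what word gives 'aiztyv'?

c(2)→k(10) and r(17)→v(21) fit y≡25x+12 (mod 26); the inverse of 25 mod 26 is 25. Each letter's alphabet position (a=0..z=25) is mapped through 25·x+12 mod 26 — an affine cipher.
Undoing it on aiztyv: a(0)→25·(0−12)≡12=m; i(8)→25·(8−12)≡4=e; z(25)→25·(25−12)≡13=n; t(19)→25·(19−12)≡19=t; y(24)→25·(24−12)≡14=o; v(21)→25·(21−12)≡17=r (all mod 26).

mentor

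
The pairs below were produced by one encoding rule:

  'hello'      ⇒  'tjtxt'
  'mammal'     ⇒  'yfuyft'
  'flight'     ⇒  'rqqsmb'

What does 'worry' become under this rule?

Shifts by position in hello: pos 0: h→t (+12), pos 1: e→j (+5), pos 2: l→t (+8), pos 3: l→x (+12), pos 4: o→t (+5) — repeating every 3. The shifts repeat in a cycle of length 3: positions 0,1,… shift by +12, +5, +8, then the pattern repeats.
For worry: w+12=i, o+5=t, r+8=z, r+12=d, y+5=d.

itzdd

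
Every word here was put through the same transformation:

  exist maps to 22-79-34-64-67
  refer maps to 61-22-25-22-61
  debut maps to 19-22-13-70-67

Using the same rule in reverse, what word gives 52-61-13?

orb

e(#5)→22 and x(#24)→79: differences scale by 3, so n = 3·pos + 7. The formula is n = 3×(alphabet index, a=1) + 7.
Undoing it on 52-61-13: 52→(52−7)÷3=15=o, 61→(61−7)÷3=18=r, 13→(13−7)÷3=2=b.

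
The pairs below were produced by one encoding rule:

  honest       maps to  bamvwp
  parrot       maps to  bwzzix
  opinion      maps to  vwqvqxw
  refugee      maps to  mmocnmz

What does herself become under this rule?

ntmazmp

Read the word backwards and shift each letter +8.
For herself: reverse → flesreh; then shift: f+8=n, l+8=t, e+8=m, s+8=a, r+8=z, e+8=m, h+8=p.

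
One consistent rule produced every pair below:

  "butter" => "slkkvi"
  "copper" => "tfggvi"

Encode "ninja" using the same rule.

ezear

Compare letters: b→s is +17, u→l is +17, t→k is +17 — a constant shift. It's a constant shift of +17 (ROT17).
Applying it to ninja: n+17=e, i+17=z, n+17=e, j+17=a, a+17=r.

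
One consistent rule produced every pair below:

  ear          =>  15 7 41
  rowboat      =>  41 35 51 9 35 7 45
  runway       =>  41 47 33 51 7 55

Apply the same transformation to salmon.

With a=1..z=26, the number is 2·pos + 5.
For salmon: s=19→43, a=1→7, l=12→29, m=13→31, o=15→35, n=14→33.

43 7 29 31 35 33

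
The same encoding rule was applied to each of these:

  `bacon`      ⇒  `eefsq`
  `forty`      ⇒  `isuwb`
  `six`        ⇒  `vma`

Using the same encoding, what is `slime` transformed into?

vompi

The shift depends on letter class: consonant b→e is +3, but vowel a→e is +4. Vowels shift forward by 4 and consonants shift forward by 3.
For slime: s(cons)+3=v, l(cons)+3=o, i(vowel)+4=m, m(cons)+3=p, e(vowel)+4=i.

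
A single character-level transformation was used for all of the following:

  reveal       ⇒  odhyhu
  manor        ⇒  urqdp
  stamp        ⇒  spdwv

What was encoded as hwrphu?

The output letters match the input read backwards, each shifted +3: reveal reversed is laever. The word is reversed, then every letter is shifted forward by 3.
Decoding hwrphu: shift back: h−3=e, w−3=t, r−3=o, p−3=m, h−3=e, u−3=r → etomer; then reverse → remote.

remote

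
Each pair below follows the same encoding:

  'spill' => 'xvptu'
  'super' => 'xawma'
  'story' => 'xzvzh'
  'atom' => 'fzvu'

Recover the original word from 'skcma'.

In spill: s→x is +5, p→v is +6, i→p is +7, l→t is +8 — the shift increases by 1 each position. Each letter shifts forward by (position + 5), i.e. 5, 6, 7, … — the shift grows by one for each successive letter.
Decoding skcma: s−5=n, k−6=e, c−7=v, m−8=e, a−9=r.

never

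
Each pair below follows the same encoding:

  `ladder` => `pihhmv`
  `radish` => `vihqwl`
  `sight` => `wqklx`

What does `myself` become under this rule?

qcwmpj

The rule splits by letter class: vowels +8, consonants +4.
On myself: m(cons)+4=q, y(cons)+4=c, s(cons)+4=w, e(vowel)+8=m, l(cons)+4=p, f(cons)+4=j.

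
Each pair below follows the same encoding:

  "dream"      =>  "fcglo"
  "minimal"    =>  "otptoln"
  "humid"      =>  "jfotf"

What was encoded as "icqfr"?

group

Shifts by position in dream: pos 0: d→f (+2), pos 1: r→c (+11), pos 2: e→g (+2), pos 3: a→l (+11) — repeating every 2. A repeating key of period 2 is used — shifts +2, +11 over and over.
Reversing it on icqfr: i−2=g, c−11=r, q−2=o, f−11=u, r−2=p.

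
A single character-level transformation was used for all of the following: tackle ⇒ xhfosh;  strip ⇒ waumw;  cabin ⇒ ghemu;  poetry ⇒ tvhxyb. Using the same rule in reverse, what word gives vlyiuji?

Shifts by position in tackle: pos 0: t→x (+4), pos 1: a→h (+7), pos 2: c→f (+3), pos 3: k→o (+4), pos 4: l→s (+7), pos 5: e→h (+3) — repeating every 3. The shifts repeat in a cycle of length 3: positions 0,1,… shift by +4, +7, +3, then the pattern repeats.
Reversing it on vlyiuji: v−4=r, l−7=e, y−3=v, i−4=e, u−7=n, j−3=g, i−4=e.

revenge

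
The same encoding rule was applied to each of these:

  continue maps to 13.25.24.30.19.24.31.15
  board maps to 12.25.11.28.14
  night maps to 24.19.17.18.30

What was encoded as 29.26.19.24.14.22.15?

c is letter #3 and maps to 13: an offset of 10. Each letter is replaced by its alphabet position (a=1..z=26) + 10.
Decoding 29.26.19.24.14.22.15: 29→(29−10)÷1=19=s, 26→(26−10)÷1=16=p, 19→(19−10)÷1=9=i, 24→(24−10)÷1=14=n, 14→(14−10)÷1=4=d, 22→(22−10)÷1=12=l, 15→(15−10)÷1=5=e.

spindle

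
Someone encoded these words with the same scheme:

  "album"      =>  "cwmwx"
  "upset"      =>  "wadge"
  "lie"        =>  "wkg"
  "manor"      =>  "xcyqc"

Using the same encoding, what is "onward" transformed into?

The shift depends on letter class: consonant l→w is +11, but vowel a→c is +2. Vowels shift forward by 2 and consonants shift forward by 11.
For onward: o(vowel)+2=q, n(cons)+11=y, w(cons)+11=h, a(vowel)+2=c, r(cons)+11=c, d(cons)+11=o.

qyhcco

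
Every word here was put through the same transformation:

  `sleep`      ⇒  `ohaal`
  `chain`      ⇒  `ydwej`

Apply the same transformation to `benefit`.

xajabep

Every letter moves 22 places later in the alphabet, wrapping around z→a.
On benefit: b+22=x, e+22=a, n+22=j, e+22=a, f+22=b, i+22=e, t+22=p.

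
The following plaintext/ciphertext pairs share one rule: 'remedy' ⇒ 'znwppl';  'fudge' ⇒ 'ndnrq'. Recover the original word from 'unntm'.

media

In remedy: r→z is +8, e→n is +9, m→w is +10, e→p is +11 — the shift increases by 1 each position. The shift increases by 1 at each position, starting from +8: 8, 9, 10, ….
Reversing it on unntm: u−8=m, n−9=e, n−10=d, t−11=i, m−12=a.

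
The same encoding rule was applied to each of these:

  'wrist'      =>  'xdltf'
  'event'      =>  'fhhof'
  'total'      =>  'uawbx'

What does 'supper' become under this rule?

Shifts by position in wrist: pos 0: w→x (+1), pos 1: r→d (+12), pos 2: i→l (+3), pos 3: s→t (+1), pos 4: t→f (+12) — repeating every 3. The shifts repeat in a cycle of length 3: positions 0,1,… shift by +1, +12, +3, then the pattern repeats.
Applying it to supper: s+1=t, u+12=g, p+3=s, p+1=q, e+12=q, r+3=u.

tgsqqu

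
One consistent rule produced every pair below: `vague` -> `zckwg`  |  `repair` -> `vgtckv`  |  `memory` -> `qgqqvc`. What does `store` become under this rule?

The shift depends on letter class: consonant v→z is +4, but vowel a→c is +2. Vowels shift forward by 2 and consonants shift forward by 4.
Applying it to store: s(cons)+4=w, t(cons)+4=x, o(vowel)+2=q, r(cons)+4=v, e(vowel)+2=g.

wxqvg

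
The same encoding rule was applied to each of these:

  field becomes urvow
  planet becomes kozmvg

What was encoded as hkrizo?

spiral

Each pair mirrors across the alphabet (f↔u, i↔r, e↔v): positions sum to 25. This is the alphabet-reversal cipher (Atbash): a becomes z, b becomes y, etc.
Decoding hkrizo: h↔s, k↔p, r↔i, i↔r, z↔a, o↔l.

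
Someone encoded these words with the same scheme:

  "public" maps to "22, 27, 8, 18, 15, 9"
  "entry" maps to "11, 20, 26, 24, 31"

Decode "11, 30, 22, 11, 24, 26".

expert

p is letter #16 and maps to 22: an offset of 6. The number is (letter's place in the alphabet, a=1) + 6.
Decoding 11, 30, 22, 11, 24, 26: 11→(11−6)÷1=5=e, 30→(30−6)÷1=24=x, 22→(22−6)÷1=16=p, 11→(11−6)÷1=5=e, 24→(24−6)÷1=18=r, 26→(26−6)÷1=20=t.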